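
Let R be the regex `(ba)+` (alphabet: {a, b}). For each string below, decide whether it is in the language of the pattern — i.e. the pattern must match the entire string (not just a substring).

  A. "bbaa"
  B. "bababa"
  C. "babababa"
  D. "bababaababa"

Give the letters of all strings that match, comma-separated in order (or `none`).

B, C

A. "bbaa" → no match — must start with "ba"
B. "bababa" → match
C. "babababa" → match
D. "bababaababa" → no match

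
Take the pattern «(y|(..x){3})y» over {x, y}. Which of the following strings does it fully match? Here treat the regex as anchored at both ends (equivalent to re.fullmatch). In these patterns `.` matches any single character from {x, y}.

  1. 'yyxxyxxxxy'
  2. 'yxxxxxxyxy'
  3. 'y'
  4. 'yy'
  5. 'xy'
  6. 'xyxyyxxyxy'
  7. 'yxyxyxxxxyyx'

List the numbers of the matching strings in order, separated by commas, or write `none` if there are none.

1, 2, 4, 6

1 → match
2 → match
3 → no match
4 → match
5 → no match
6 → match
7 → no match — must end with 'y'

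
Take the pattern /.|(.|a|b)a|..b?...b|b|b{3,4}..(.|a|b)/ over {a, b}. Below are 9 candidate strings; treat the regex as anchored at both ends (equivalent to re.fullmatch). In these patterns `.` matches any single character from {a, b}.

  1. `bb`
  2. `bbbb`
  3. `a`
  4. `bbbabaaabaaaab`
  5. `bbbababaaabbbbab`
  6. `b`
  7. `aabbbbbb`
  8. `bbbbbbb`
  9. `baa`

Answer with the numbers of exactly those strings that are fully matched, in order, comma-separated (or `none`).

1 → no match
2 → no match
3 → match
4 → no match
5 → no match
6 → match
7 → no match
8 → match
9 → no match

3, 6, 8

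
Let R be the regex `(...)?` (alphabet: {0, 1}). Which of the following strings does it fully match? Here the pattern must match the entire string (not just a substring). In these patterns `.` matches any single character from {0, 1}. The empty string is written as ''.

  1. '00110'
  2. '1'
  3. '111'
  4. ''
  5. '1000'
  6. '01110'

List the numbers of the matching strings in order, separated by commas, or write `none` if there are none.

1 → no match
2 → no match
3 → match
4 → match
5 → no match
6 → no match

3, 4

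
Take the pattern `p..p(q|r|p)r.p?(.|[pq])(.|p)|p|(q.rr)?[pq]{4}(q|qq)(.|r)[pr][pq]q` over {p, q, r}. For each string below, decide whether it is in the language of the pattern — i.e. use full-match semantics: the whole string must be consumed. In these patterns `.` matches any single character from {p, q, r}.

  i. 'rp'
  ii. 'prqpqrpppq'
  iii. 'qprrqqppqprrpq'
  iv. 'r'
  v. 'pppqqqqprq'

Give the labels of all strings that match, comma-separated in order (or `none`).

i → no match
ii → match
iii → no match
iv → no match
v → no match

ii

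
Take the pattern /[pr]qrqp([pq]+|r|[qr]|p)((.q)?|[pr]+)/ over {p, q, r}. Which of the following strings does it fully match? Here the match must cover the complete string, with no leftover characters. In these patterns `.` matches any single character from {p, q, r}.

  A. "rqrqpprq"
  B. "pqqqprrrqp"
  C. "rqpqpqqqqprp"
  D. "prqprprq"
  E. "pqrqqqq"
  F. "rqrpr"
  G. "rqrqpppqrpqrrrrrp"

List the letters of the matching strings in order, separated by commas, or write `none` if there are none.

A → match
B → no match
C → no match
D → no match
E → no match
F → no match
G → no match

A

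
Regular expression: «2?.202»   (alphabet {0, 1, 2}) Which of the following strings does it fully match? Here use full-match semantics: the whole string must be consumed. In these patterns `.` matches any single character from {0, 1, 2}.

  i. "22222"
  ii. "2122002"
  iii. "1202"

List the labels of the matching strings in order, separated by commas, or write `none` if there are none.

iii

i → no match — must end with "202"
ii → no match — must end with "202"
iii → match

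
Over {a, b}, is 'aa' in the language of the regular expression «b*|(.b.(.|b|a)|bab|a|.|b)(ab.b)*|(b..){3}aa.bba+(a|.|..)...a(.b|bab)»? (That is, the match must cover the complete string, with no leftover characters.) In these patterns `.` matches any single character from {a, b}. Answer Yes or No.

No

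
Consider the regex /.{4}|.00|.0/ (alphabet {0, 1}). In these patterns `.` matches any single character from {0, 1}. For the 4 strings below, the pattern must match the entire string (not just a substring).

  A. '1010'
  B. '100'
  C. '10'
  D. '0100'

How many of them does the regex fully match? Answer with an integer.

A. '1010' → match
B. '100' → match
C. '10' → match
D. '0100' → match
Total matched: 4

4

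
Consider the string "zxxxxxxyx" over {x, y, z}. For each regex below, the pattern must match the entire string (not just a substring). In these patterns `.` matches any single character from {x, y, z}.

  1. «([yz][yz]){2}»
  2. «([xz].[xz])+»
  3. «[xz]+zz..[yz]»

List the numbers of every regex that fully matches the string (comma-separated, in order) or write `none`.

1 → no match
2 → match
3 → no match

2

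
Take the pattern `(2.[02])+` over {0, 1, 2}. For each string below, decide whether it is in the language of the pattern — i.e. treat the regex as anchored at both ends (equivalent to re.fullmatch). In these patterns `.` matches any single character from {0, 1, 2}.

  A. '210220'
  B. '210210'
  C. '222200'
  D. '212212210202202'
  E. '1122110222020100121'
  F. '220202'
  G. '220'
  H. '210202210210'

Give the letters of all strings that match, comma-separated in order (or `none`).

A. '210220' → match
B. '210210' → match
C. '222200' → match
D → match
E → no match — must start with '2'
F. '220202' → match
G. '220' → match
H. '210202210210' → match

A, B, C, D, F, G, H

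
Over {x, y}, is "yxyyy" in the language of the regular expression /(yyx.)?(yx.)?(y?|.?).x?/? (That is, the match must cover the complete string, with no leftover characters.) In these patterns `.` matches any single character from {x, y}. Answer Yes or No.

Yes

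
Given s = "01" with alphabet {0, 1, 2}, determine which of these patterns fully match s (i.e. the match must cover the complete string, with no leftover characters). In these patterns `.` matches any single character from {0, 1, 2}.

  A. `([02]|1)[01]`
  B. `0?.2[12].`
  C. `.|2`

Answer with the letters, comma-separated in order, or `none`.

A → match
B → no match
C → no match

A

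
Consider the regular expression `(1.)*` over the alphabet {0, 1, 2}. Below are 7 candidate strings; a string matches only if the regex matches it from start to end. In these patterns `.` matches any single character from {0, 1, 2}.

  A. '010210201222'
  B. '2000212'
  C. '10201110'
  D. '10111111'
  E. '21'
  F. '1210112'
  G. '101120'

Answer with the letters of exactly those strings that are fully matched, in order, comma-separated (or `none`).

A → no match
B → no match
C → no match
D → match
E → no match
F → no match
G → no match

D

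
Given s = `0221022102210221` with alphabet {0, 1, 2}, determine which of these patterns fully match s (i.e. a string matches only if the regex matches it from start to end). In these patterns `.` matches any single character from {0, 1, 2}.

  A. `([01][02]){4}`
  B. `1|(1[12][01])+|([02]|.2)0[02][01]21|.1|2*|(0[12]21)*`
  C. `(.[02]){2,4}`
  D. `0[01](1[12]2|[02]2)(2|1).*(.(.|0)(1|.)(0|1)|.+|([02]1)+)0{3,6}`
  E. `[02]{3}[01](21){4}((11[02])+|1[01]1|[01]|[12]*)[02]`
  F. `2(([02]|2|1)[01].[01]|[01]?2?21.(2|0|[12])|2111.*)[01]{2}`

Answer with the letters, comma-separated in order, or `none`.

A → no match
B → match
C → no match
D → no match — must end with `0`
E → no match
F → no match — must start with `2`

B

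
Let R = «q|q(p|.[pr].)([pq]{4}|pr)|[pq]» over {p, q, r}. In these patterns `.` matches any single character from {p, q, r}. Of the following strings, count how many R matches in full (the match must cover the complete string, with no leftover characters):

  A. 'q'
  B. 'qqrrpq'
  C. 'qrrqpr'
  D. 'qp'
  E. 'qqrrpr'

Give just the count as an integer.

3

A → match
B → no match
C → match
D → no match
E → match
Total matched: 3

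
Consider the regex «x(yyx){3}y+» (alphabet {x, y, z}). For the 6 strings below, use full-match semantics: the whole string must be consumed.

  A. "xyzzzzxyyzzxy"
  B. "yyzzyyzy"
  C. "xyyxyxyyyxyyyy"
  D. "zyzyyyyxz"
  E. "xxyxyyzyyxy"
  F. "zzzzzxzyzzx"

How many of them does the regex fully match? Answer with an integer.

0

A → no match — must start with "xyyx"
B → no match — must start with "xyyx"
C → no match
D → no match — must start with "xyyx"
E → no match — must start with "xyyx"
F → no match — must start with "xyyx"
Total matched: 0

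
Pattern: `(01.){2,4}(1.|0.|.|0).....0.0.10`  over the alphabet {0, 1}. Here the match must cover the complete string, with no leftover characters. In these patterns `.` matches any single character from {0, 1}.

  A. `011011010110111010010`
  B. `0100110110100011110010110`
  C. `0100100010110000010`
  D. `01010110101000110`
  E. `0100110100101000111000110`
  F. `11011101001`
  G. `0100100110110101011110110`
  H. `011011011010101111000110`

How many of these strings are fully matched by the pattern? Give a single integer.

A → match
B → match
C → match
D → no match
E → match
F → no match — must start with `01`
G → no match
H → match
Total matched: 5

5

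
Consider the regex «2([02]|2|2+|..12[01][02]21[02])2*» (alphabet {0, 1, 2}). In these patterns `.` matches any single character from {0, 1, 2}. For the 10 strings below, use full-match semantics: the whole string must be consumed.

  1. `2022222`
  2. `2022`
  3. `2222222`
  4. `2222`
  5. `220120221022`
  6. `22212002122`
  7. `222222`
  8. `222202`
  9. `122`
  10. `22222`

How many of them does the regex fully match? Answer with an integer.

1 → match
2 → match
3 → match
4 → match
5 → match
6 → match
7 → match
8 → no match
9 → no match — must start with `2`
10 → match
Total matched: 8

8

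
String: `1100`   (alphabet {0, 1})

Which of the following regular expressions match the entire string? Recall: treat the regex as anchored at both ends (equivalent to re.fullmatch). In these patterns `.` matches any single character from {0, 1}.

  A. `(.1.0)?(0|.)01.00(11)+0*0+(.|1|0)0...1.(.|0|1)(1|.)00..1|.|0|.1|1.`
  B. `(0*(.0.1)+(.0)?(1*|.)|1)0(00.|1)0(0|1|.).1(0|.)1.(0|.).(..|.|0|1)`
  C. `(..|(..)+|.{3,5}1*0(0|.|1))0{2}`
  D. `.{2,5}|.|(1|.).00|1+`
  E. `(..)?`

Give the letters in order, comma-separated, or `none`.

A → no match
B → no match
C → match
D → match
E → no match

C, D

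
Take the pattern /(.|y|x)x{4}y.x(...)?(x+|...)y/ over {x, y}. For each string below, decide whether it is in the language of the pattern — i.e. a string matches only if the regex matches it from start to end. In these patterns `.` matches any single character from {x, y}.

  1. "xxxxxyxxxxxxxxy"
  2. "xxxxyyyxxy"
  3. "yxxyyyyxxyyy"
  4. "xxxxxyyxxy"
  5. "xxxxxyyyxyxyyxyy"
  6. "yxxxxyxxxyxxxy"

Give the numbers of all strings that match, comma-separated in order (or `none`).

1 → match
2 → no match
3 → no match
4 → match
5 → no match
6 → match

1, 4, 6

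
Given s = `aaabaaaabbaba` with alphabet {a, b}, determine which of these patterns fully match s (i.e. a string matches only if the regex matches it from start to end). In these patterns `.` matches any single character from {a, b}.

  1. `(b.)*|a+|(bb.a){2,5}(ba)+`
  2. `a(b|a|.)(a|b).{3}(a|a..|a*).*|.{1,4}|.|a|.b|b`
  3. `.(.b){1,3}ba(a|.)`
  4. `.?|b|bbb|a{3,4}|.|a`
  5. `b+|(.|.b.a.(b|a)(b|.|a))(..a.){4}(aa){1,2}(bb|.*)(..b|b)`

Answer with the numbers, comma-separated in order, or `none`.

2

1 → no match
2 → match
3 → no match
4 → no match
5 → no match — must end with `b`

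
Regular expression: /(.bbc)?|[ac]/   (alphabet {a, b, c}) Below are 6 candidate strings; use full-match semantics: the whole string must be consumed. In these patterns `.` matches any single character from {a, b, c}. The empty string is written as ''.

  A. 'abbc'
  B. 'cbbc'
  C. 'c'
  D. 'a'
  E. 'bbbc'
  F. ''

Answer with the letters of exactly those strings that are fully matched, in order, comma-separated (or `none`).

A → match
B → match
C → match
D → match
E → match
F → match

A, B, C, D, E, F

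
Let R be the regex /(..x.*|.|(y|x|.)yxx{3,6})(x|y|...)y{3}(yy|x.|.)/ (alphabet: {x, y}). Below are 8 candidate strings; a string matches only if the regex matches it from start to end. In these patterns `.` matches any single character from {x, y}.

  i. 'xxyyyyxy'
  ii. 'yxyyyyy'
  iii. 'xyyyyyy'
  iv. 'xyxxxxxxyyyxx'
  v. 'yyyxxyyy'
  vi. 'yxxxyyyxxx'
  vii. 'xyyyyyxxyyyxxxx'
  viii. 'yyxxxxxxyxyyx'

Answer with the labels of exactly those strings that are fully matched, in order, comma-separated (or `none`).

i → no match
ii → match
iii → match
iv → match
v → no match
vi → no match
vii → no match
viii → no match

ii, iii, iv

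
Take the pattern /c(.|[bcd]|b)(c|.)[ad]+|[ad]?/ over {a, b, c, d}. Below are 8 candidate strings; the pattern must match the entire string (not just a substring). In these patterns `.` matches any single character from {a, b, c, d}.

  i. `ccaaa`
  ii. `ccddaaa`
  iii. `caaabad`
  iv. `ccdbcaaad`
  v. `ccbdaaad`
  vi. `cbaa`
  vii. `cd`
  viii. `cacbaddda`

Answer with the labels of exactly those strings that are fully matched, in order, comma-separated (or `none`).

i, ii, v, vi

i → match
ii → match
iii → no match
iv → no match
v → match
vi → match
vii → no match
viii → no match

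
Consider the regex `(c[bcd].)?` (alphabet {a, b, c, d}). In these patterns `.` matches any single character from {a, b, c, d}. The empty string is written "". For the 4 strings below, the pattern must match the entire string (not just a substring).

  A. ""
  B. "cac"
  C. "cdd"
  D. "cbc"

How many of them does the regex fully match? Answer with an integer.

A → match
B → no match
C → match
D → match
Total matched: 3

3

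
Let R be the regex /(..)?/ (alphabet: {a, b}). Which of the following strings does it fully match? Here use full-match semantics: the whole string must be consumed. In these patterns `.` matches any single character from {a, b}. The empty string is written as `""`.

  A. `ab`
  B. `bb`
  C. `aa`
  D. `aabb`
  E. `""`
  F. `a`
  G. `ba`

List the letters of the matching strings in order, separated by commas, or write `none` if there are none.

A → match
B → match
C → match
D → no match
E → match
F → no match
G → match

A, B, C, E, G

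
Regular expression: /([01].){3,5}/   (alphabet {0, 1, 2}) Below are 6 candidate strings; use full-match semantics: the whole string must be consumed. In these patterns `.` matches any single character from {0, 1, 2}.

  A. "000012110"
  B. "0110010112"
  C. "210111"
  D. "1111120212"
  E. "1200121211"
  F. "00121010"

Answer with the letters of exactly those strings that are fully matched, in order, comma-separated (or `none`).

B, D, E, F

A → no match
B → match
C → no match
D → match
E → match
F → match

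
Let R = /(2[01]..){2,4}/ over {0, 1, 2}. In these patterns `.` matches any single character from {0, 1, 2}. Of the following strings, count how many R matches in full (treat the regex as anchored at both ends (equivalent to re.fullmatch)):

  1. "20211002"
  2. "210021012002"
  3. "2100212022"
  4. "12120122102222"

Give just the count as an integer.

1 → no match
2 → match
3 → no match
4 → no match — must start with "2"
Total matched: 1

1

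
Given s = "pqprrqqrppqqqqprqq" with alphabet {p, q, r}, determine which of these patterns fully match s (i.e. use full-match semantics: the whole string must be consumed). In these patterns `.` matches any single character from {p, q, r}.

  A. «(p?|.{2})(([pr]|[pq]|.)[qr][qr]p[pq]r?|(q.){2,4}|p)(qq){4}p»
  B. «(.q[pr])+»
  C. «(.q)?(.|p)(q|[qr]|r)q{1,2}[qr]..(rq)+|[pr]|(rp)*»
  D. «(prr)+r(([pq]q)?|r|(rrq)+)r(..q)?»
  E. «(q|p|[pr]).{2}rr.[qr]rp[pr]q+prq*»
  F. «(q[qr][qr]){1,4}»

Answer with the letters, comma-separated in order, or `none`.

E

A → no match — must end with "qqp"
B → no match
C → no match
D → no match — must start with "prr"
E → match
F → no match — must start with "q"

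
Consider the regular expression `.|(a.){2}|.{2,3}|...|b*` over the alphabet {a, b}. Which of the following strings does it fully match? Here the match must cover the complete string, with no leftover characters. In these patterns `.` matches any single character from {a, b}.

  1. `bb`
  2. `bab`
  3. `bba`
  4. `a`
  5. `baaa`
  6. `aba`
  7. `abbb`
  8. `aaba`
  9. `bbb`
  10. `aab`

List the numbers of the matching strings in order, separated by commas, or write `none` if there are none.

1, 2, 3, 4, 6, 9, 10

1 → match
2 → match
3 → match
4 → match
5 → no match
6 → match
7 → no match
8 → no match
9 → match
10 → match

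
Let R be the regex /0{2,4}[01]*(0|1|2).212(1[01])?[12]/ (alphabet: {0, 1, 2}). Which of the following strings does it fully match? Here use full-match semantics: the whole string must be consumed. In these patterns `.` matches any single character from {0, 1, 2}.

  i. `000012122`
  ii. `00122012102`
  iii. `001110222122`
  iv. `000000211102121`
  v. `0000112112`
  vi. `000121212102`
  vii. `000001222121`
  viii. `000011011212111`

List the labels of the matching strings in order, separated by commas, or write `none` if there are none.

i. `000012122` → match
ii. `00122012102` → no match
iii. `001110222122` → match
iv → no match
v. `0000112112` → no match
vi. `000121212102` → match
vii. `000001222121` → match
viii → match

i, iii, vi, vii, viii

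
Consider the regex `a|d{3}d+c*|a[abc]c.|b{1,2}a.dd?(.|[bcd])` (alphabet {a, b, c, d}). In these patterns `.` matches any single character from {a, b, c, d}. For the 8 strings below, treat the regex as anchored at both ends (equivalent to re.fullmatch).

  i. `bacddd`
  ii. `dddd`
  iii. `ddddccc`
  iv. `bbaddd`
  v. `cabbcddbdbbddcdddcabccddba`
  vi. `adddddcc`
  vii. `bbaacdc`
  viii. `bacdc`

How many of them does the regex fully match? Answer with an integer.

i → match
ii → match
iii → match
iv → match
v → no match
vi → no match
vii → no match
viii → match
Total matched: 5

5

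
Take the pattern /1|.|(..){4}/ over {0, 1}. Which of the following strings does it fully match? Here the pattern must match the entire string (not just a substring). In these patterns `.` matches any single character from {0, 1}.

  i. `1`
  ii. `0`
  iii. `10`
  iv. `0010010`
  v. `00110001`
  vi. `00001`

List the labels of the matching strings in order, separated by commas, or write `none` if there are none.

i, ii, v

i → match
ii → match
iii → no match
iv → no match
v → match
vi → no match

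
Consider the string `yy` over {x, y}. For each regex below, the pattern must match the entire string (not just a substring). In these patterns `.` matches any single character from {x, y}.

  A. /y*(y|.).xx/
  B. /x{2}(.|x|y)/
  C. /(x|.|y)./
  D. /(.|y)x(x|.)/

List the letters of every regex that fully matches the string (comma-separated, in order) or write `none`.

C

A → no match — must end with `xx`
B → no match — must start with `x`
C → match
D → no match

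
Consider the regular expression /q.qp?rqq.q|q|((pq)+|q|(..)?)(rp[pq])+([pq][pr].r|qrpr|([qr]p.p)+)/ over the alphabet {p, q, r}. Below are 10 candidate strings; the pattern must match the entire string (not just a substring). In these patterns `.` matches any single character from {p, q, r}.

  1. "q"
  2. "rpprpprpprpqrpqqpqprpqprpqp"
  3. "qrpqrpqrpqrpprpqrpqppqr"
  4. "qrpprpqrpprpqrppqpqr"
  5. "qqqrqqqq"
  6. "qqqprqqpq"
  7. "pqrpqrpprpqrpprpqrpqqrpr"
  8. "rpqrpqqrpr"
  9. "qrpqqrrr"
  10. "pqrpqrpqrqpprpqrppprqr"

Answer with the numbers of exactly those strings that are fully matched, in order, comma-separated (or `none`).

1, 2, 3, 4, 5, 6, 7, 8, 9

1. "q" → match
2 → match
3 → match
4 → match
5. "qqqrqqqq" → match
6. "qqqprqqpq" → match
7 → match
8. "rpqrpqqrpr" → match
9. "qrpqqrrr" → match
10 → no match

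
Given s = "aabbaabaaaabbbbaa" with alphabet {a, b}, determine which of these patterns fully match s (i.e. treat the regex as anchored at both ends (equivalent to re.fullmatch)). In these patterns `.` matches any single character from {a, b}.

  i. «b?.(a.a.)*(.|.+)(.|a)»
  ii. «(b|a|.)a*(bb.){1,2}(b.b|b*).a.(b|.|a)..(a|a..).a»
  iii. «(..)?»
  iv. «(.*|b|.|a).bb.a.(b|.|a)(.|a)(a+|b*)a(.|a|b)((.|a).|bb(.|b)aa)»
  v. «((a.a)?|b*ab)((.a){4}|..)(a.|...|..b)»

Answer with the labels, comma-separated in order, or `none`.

i, iv

i → match
ii → no match
iii → no match
iv → match
v → no match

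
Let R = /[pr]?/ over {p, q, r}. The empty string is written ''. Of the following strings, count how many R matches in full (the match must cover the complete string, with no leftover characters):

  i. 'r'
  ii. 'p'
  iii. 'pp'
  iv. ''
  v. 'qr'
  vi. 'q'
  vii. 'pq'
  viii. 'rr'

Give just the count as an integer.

i → match
ii → match
iii → no match
iv → match
v → no match
vi → no match
vii → no match
viii → no match
Total matched: 3

3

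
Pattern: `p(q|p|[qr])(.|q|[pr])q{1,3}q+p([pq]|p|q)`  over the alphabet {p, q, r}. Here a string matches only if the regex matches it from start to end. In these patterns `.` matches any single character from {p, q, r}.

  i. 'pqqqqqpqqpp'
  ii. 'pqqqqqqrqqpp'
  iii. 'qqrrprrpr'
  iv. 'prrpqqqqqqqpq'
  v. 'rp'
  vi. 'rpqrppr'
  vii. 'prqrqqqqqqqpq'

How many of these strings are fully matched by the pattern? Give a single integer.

0

i → no match
ii → no match
iii → no match — must start with 'p'
iv → no match
v → no match — must start with 'p'
vi → no match — must start with 'p'
vii → no match
Total matched: 0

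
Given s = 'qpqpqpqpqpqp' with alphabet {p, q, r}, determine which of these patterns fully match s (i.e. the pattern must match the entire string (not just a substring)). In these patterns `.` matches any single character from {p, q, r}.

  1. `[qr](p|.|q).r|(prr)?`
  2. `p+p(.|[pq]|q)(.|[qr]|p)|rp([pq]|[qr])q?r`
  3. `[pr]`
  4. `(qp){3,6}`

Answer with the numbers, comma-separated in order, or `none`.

4

1 → no match
2 → no match
3 → no match
4 → match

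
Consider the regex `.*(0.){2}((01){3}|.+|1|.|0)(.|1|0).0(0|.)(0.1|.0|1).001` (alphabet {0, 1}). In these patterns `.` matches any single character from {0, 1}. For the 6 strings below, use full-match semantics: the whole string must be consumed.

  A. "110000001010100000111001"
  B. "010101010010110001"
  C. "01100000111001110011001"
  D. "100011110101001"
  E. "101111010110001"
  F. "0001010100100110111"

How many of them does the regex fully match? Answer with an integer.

A → match
B → match
C → match
D → no match
E → no match
F → no match — must end with "001"
Total matched: 3

3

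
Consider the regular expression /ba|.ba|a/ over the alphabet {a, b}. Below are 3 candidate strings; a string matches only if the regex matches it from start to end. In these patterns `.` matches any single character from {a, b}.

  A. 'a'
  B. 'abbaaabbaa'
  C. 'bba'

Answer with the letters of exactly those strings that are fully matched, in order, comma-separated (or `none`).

A → match
B → no match
C → match

A, C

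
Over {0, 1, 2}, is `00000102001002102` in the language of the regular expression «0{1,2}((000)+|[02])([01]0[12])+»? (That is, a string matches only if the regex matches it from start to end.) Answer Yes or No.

Yes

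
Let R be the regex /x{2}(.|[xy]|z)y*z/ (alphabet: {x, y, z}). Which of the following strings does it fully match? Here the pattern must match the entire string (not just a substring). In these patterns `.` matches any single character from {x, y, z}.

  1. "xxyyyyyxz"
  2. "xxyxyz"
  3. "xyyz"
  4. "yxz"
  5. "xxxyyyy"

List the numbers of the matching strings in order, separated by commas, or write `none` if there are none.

1 → no match
2 → no match
3 → no match
4 → no match — must start with "x"
5 → no match — must end with "z"

none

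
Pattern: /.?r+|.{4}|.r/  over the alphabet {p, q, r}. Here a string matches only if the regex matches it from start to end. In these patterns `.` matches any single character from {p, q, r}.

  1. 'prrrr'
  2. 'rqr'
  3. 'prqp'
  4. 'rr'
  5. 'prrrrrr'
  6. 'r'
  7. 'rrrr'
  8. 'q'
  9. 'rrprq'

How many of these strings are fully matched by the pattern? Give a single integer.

6

1 → match
2 → no match
3 → match
4 → match
5 → match
6 → match
7 → match
8 → no match
9 → no match
Total matched: 6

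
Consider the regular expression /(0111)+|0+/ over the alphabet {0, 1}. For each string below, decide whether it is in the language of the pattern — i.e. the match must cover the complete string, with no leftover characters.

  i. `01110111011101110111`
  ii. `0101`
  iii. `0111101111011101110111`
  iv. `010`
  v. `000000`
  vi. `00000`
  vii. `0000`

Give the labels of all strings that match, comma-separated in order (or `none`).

i, v, vi, vii

i → match
ii → no match
iii → no match
iv → no match
v → match
vi → match
vii → match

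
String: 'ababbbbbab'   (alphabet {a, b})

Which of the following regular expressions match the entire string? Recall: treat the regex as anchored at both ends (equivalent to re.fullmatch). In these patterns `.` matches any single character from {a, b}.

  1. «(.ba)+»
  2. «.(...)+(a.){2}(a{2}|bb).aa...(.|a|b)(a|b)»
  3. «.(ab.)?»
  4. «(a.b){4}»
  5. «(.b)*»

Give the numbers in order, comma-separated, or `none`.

5

1 → no match — must end with 'ba'
2 → no match
3 → no match
4 → no match
5 → match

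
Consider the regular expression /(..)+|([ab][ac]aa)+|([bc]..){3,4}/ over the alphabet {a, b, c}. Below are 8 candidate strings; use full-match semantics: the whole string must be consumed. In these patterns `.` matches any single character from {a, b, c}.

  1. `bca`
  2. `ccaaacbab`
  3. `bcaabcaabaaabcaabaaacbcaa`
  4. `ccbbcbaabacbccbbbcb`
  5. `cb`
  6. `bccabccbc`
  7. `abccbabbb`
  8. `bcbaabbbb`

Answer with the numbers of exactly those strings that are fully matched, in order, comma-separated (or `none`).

5

1 → no match
2 → no match
3 → no match
4 → no match
5 → match
6 → no match
7 → no match
8 → no match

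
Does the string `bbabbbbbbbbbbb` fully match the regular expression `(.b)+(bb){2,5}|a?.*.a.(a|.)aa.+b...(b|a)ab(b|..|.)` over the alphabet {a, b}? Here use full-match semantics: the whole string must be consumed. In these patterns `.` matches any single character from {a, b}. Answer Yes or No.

Yes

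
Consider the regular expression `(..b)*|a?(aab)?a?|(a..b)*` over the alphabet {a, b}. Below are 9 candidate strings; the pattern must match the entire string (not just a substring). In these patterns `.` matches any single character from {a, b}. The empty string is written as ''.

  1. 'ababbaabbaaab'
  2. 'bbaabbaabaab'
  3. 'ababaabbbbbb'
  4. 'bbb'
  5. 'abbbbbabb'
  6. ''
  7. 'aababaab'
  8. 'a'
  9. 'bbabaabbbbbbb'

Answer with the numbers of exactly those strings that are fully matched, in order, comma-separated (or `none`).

1 → no match
2. 'bbaabbaabaab' → no match
3. 'ababaabbbbbb' → no match
4. 'bbb' → match
5. 'abbbbbabb' → match
6. '' → match
7. 'aababaab' → no match
8. 'a' → match
9 → no match

4, 5, 6, 8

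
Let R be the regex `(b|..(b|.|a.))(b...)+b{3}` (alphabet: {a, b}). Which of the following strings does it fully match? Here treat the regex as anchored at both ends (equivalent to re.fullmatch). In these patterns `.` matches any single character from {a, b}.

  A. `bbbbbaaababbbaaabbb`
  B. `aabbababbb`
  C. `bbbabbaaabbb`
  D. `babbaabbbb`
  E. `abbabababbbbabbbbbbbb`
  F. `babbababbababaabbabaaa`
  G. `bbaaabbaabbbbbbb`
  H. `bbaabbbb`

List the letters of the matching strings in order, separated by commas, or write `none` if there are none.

A → no match
B. `aabbababbb` → match
C. `bbbabbaaabbb` → match
D. `babbaabbbb` → match
E → no match
F → no match — must end with `b`
G → match
H. `bbaabbbb` → match

B, C, D, G, H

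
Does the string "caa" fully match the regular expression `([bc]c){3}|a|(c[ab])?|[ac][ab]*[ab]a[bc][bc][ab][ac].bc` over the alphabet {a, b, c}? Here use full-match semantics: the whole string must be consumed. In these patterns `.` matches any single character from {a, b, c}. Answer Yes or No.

No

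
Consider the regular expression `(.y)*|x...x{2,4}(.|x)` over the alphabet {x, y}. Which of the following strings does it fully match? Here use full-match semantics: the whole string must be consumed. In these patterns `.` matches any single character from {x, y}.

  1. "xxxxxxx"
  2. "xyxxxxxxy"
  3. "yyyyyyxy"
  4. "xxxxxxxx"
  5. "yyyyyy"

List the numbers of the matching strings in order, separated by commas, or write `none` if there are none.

1. "xxxxxxx" → match
2. "xyxxxxxxy" → match
3. "yyyyyyxy" → match
4. "xxxxxxxx" → match
5. "yyyyyy" → match

1, 2, 3, 4, 5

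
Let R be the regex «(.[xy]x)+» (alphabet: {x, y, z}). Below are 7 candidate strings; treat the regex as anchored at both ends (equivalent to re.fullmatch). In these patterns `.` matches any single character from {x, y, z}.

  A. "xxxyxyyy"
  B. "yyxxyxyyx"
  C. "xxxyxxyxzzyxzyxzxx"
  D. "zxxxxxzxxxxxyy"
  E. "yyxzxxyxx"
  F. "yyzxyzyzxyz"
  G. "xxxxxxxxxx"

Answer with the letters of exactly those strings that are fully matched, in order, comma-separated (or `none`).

B, E

A. "xxxyxyyy" → no match — must end with "x"
B. "yyxxyxyyx" → match
C → no match
D → no match — must end with "x"
E. "yyxzxxyxx" → match
F. "yyzxyzyzxyz" → no match — must end with "x"
G. "xxxxxxxxxx" → no match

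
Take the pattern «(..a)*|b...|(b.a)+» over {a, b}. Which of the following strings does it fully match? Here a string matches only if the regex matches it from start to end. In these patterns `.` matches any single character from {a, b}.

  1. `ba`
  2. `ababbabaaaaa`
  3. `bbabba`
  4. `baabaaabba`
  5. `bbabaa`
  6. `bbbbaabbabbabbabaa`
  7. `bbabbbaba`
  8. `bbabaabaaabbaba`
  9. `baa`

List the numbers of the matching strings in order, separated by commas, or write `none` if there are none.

2, 3, 5, 9

1 → no match
2 → match
3 → match
4 → no match
5 → match
6 → no match
7 → no match
8 → no match
9 → match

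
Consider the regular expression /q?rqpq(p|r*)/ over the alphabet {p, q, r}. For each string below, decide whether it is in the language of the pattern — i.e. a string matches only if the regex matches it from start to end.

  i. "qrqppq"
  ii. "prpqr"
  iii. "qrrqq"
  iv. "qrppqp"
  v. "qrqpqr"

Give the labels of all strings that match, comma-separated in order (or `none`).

v

i. "qrqppq" → no match
ii. "prpqr" → no match
iii. "qrrqq" → no match
iv. "qrppqp" → no match
v. "qrqpqr" → match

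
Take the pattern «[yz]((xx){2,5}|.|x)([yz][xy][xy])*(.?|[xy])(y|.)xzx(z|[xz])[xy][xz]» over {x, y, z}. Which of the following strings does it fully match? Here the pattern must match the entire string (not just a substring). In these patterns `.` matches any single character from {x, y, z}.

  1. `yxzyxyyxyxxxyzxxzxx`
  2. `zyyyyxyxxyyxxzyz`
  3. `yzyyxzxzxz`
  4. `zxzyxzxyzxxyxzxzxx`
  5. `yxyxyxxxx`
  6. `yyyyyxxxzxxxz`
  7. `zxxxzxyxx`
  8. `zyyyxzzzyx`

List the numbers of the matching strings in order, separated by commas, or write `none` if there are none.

1 → no match
2 → no match
3 → match
4 → match
5 → no match
6 → match
7 → no match
8 → no match

3, 4, 6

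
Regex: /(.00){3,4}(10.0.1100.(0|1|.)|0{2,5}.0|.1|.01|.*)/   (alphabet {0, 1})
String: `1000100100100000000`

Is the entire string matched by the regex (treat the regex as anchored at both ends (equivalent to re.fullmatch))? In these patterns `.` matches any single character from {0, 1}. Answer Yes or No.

No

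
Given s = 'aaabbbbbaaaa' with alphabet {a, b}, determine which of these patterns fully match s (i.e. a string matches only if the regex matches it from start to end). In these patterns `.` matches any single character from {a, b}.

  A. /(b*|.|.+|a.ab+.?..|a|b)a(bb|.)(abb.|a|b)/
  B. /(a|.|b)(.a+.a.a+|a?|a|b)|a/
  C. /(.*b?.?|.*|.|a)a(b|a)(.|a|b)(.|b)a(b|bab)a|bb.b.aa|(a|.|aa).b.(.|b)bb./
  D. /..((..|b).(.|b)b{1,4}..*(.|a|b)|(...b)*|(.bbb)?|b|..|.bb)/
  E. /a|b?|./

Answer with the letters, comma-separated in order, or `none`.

A → match
B → no match
C → no match
D → match
E → no match

A, D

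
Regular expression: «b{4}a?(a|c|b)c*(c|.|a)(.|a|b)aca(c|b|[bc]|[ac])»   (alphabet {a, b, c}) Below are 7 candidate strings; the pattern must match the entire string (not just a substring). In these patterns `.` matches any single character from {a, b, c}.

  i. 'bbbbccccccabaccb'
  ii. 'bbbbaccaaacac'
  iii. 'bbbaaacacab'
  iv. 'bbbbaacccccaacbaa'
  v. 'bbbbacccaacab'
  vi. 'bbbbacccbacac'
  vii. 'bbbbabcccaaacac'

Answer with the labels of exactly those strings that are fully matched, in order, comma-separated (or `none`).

ii, v, vi, vii

i → no match
ii → match
iii → no match
iv → no match
v → match
vi → match
vii → match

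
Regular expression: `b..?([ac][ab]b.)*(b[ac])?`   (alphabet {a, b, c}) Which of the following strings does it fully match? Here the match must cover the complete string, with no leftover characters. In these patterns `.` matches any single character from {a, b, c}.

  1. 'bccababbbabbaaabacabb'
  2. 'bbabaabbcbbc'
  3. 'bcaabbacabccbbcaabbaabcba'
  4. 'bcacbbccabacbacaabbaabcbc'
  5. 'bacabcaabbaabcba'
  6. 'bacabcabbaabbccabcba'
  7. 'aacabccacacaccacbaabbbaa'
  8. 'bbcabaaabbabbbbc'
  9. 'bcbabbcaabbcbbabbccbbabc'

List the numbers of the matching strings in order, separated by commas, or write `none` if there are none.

3, 5, 6, 8

1 → no match
2 → no match
3 → match
4 → no match
5 → match
6 → match
7 → no match — must start with 'b'
8 → match
9 → no match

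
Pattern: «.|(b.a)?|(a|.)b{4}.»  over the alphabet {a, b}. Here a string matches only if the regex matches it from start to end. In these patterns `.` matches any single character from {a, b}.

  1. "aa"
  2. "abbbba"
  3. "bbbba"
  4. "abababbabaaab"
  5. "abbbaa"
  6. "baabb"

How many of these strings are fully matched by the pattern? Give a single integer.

1 → no match
2 → match
3 → no match
4 → no match
5 → no match
6 → no match
Total matched: 1

1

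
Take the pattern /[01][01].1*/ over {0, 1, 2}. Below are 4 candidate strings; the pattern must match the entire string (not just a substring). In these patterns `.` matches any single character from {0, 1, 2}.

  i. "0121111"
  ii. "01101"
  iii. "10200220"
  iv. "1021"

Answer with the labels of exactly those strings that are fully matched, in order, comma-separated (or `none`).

i, iv

i → match
ii → no match
iii → no match
iv → match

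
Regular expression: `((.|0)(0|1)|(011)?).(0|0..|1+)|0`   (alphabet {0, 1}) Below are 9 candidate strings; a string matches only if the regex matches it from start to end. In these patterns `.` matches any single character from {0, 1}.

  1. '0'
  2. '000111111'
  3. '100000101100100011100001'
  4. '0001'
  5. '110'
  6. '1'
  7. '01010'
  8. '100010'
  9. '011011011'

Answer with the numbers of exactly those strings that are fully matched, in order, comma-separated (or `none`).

1, 2, 4, 8

1 → match
2 → match
3 → no match
4 → match
5 → no match
6 → no match
7 → no match
8 → match
9 → no match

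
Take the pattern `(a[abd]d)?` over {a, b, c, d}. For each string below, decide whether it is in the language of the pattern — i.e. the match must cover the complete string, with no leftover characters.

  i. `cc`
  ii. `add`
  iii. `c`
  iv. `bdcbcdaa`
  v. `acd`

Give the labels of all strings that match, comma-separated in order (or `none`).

ii

i → no match
ii → match
iii → no match
iv → no match
v → no match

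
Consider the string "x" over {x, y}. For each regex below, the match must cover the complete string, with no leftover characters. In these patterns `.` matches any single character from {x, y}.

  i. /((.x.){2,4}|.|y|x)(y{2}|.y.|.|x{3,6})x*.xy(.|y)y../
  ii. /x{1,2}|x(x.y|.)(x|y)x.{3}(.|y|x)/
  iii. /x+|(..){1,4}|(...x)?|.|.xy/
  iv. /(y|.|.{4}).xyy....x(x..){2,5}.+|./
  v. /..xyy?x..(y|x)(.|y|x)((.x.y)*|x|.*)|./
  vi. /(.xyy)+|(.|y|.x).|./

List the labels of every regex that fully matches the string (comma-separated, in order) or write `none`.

i → no match
ii → match
iii → match
iv → match
v → match
vi → match

ii, iii, iv, v, vi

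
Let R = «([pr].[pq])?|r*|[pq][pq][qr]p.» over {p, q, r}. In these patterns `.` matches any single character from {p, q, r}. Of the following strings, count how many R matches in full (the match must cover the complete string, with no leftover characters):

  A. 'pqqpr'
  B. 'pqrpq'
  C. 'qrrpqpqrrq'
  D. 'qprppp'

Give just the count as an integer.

2

A → match
B → match
C → no match
D → no match
Total matched: 2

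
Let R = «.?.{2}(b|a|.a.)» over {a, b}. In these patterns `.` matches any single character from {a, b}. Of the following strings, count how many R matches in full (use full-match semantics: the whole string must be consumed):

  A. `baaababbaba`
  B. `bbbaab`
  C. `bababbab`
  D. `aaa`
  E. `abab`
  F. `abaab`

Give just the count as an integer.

4

A → no match
B → match
C → no match
D → match
E → match
F → match
Total matched: 4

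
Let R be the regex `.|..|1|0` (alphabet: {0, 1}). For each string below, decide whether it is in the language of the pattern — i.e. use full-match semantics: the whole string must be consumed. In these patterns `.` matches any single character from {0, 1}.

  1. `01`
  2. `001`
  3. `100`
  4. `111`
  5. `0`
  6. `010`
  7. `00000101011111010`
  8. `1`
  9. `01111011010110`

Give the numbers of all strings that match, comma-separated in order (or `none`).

1, 5, 8

1. `01` → match
2. `001` → no match
3. `100` → no match
4. `111` → no match
5. `0` → match
6. `010` → no match
7 → no match
8. `1` → match
9 → no match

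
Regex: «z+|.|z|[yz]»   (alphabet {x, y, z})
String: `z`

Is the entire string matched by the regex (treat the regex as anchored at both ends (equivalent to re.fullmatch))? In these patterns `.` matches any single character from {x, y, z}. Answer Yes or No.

Yes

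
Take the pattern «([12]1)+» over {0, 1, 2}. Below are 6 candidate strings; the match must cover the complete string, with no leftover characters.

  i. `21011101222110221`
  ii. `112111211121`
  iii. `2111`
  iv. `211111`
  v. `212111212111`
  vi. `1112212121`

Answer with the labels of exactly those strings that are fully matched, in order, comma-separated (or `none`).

i → no match
ii → match
iii → match
iv → match
v → match
vi → no match

ii, iii, iv, v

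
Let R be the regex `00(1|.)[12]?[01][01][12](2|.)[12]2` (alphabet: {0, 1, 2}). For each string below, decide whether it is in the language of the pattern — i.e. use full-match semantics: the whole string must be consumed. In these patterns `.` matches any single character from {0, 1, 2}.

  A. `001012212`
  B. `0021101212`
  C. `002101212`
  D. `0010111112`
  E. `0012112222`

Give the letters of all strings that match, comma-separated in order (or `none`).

A, B, C, E

A → match
B → match
C → match
D → no match
E → match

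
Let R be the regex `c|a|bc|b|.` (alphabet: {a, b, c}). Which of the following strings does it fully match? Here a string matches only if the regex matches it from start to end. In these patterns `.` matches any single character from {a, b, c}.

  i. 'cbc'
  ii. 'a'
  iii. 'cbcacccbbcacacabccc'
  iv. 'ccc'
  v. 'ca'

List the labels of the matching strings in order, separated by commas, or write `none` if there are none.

ii

i. 'cbc' → no match
ii. 'a' → match
iii → no match
iv. 'ccc' → no match
v. 'ca' → no match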